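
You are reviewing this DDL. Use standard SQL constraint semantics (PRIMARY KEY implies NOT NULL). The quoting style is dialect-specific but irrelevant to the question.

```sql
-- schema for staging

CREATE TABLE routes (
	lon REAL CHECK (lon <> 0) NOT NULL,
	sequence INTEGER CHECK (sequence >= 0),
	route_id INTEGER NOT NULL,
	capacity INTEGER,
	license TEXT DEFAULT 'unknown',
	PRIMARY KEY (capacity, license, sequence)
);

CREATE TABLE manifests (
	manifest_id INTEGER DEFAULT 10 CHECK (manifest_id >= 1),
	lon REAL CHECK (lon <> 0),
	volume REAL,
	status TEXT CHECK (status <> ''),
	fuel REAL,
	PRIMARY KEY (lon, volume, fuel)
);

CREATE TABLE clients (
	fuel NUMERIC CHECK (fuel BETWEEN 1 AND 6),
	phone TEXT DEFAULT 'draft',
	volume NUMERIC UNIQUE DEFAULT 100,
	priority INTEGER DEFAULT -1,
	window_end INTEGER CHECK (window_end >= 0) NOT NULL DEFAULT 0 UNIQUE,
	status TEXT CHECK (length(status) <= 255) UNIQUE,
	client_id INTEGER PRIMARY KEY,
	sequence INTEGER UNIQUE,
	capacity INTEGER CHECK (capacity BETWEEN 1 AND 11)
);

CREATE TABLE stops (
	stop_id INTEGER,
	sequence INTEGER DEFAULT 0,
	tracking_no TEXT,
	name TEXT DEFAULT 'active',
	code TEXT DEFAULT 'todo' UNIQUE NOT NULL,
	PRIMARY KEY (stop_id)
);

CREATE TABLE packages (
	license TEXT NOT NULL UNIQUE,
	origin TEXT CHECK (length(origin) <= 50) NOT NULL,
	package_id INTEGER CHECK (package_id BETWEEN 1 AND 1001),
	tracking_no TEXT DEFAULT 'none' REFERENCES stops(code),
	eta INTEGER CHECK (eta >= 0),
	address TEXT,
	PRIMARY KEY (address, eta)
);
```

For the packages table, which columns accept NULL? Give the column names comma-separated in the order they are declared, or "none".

- license: declared NOT NULL → not nullable.
- origin: declared NOT NULL → not nullable.
- package_id: CHECK does not forbid NULL (a CHECK constraint passes when its expression is NULL) → nullable.
- tracking_no: a foreign key column may be NULL unless separately constrained → nullable.
- eta: part of the PRIMARY KEY, which implies NOT NULL → not nullable.
- address: part of the PRIMARY KEY, which implies NOT NULL → not nullable.

package_id, tracking_no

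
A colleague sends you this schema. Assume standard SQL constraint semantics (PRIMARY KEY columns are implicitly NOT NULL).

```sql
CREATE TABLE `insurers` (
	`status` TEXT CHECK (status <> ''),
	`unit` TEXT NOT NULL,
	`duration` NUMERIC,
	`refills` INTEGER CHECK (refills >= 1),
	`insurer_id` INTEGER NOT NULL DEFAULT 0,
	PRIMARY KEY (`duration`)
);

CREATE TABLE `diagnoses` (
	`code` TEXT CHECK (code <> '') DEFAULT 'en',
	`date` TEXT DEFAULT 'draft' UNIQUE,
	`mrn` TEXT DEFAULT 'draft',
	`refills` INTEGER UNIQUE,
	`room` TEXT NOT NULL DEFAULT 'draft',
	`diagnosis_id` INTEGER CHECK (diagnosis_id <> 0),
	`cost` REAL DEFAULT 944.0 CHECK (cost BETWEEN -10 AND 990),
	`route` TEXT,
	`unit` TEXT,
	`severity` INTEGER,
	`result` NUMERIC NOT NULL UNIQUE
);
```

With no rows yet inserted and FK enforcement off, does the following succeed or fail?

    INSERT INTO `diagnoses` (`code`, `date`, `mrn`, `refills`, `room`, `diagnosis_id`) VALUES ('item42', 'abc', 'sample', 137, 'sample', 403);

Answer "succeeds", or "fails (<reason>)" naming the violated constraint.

fails (NOT NULL on result)

result is omitted from the column list and has no DEFAULT, so it would receive NULL.
But result is declared NOT NULL.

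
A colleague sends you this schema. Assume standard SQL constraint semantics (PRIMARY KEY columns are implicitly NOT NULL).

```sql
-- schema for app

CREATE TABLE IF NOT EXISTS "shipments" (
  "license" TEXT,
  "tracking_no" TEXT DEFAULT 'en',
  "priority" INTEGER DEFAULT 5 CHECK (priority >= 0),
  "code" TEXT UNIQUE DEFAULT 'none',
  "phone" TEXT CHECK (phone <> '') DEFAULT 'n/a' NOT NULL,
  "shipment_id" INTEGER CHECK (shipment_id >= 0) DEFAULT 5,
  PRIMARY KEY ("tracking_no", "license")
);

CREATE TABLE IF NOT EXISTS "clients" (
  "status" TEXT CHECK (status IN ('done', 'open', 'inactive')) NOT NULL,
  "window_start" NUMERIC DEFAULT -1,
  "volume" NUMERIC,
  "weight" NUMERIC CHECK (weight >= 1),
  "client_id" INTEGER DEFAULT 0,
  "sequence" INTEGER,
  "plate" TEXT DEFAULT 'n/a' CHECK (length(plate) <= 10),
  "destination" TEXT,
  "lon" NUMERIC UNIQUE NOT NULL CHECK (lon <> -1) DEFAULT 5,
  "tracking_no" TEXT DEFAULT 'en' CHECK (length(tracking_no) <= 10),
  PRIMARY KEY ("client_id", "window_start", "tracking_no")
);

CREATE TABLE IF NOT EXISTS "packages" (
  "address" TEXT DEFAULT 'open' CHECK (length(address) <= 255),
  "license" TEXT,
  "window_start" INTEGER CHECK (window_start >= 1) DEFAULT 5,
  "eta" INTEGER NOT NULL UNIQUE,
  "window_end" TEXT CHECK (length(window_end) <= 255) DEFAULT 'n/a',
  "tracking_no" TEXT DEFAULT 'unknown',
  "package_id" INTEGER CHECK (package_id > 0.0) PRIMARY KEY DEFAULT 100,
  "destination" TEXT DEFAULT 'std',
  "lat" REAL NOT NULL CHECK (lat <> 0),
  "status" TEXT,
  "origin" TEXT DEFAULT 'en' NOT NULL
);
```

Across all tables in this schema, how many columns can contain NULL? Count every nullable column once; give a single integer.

shipments: 3 nullable (priority, code, shipment_id — PK (tracking_no, license) and explicit NOT NULL columns excluded).
clients: 5 nullable (volume, weight, sequence, plate, destination — PK (client_id, window_start, tracking_no) and explicit NOT NULL columns excluded).
packages: 7 nullable (address, license, window_start, window_end, tracking_no, destination, status — PK (package_id) and explicit NOT NULL columns excluded).
Total: 3 + 5 + 7 = 15.

15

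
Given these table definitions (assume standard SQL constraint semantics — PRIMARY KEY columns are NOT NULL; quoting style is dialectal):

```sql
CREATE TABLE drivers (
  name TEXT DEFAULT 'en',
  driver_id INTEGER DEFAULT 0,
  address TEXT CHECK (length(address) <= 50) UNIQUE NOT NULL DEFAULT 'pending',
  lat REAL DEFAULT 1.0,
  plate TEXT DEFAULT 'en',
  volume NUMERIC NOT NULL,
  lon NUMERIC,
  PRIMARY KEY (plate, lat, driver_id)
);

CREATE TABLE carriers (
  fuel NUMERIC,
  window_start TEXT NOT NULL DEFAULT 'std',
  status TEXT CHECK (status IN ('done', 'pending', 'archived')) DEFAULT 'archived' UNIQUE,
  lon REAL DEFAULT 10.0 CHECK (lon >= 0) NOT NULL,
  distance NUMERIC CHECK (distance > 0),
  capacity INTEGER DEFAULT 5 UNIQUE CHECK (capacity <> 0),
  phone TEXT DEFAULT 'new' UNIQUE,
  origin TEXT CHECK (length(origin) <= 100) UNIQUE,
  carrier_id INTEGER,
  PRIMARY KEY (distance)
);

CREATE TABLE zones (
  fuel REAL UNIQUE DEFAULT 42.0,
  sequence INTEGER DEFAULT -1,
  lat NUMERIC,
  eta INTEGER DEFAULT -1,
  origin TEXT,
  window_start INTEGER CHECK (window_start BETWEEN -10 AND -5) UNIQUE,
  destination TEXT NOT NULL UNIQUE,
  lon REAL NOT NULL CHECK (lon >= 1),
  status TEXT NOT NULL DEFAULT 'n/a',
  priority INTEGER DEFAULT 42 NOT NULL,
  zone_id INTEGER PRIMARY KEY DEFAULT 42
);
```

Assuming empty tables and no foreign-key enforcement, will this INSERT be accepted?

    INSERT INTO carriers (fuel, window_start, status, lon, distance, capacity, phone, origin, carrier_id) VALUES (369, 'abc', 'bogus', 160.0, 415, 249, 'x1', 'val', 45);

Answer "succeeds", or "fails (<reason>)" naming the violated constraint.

The value 'bogus' for status violates CHECK (status IN ('done', 'pending', 'archived')).

fails (CHECK on status)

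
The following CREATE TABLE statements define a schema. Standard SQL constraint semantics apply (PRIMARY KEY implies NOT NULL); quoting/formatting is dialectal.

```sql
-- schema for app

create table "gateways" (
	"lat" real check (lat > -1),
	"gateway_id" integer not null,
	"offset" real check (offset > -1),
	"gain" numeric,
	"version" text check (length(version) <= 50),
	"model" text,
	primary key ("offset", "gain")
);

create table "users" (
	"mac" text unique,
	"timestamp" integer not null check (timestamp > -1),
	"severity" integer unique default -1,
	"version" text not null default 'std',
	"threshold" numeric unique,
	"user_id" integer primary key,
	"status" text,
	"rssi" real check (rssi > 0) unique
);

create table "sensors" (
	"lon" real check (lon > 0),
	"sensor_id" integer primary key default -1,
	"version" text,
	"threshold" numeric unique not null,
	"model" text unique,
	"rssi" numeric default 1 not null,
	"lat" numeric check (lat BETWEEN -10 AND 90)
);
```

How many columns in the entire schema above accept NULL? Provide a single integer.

12

gateways: 3 nullable (lat, version, model — PK (offset, gain) and explicit NOT NULL columns excluded).
users: 5 nullable (mac, severity, threshold, status, rssi — PK (user_id) and explicit NOT NULL columns excluded).
sensors: 4 nullable (lon, version, model, lat — PK (sensor_id) and explicit NOT NULL columns excluded).
Total: 3 + 5 + 4 = 12.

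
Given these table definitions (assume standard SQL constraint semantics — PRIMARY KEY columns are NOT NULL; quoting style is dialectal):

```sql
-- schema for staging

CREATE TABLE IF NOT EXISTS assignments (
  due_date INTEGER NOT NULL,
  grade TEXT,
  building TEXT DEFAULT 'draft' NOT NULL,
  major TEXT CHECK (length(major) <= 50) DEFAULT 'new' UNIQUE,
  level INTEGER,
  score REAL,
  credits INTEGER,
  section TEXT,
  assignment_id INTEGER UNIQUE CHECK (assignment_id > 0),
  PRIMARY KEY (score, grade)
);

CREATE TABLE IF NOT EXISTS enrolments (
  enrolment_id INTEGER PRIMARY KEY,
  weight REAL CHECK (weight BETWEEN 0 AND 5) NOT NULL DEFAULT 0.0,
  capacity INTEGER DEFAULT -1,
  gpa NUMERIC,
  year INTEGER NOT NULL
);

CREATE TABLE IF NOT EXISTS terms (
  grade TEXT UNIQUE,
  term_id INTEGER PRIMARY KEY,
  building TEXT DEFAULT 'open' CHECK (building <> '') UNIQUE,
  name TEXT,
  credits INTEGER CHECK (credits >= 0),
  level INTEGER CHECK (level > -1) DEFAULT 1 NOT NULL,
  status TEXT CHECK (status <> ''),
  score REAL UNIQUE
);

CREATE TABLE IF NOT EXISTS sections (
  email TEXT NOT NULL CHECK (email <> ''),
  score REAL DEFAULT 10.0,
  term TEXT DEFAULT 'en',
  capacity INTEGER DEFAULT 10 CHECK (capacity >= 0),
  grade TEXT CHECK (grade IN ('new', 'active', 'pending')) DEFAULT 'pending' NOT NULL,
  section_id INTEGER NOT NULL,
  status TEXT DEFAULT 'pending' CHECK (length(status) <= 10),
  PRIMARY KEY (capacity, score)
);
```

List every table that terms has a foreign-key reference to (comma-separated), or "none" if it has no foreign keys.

No column in terms has a REFERENCES clause.

none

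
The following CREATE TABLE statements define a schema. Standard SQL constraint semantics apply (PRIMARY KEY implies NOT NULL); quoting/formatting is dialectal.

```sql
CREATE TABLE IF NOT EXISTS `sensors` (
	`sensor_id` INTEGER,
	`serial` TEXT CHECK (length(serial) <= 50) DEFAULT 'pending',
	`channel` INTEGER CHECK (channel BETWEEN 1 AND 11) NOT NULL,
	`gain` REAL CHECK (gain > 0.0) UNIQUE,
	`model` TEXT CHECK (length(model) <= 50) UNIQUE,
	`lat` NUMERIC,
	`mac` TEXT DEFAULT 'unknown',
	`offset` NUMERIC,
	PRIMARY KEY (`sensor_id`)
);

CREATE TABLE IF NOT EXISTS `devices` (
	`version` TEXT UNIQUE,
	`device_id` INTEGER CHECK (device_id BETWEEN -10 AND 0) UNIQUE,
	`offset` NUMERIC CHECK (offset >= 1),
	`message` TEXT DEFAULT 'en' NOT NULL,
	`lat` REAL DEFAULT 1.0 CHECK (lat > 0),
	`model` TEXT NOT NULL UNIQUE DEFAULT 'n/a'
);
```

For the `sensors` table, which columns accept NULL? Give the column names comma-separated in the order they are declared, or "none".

serial, gain, model, lat, mac, offset

- sensor_id: part of the PRIMARY KEY, which implies NOT NULL → not nullable.
- serial: CHECK does not forbid NULL (a CHECK constraint passes when its expression is NULL) → nullable.
- channel: declared NOT NULL → not nullable.
- gain: CHECK does not forbid NULL (a CHECK constraint passes when its expression is NULL) → nullable.
- model: CHECK does not forbid NULL (a CHECK constraint passes when its expression is NULL) → nullable.
- lat: no NOT NULL constraint applies → nullable.
- mac: DEFAULT only fills an omitted column; an explicit NULL is still allowed → nullable.
- offset: no NOT NULL constraint applies → nullable.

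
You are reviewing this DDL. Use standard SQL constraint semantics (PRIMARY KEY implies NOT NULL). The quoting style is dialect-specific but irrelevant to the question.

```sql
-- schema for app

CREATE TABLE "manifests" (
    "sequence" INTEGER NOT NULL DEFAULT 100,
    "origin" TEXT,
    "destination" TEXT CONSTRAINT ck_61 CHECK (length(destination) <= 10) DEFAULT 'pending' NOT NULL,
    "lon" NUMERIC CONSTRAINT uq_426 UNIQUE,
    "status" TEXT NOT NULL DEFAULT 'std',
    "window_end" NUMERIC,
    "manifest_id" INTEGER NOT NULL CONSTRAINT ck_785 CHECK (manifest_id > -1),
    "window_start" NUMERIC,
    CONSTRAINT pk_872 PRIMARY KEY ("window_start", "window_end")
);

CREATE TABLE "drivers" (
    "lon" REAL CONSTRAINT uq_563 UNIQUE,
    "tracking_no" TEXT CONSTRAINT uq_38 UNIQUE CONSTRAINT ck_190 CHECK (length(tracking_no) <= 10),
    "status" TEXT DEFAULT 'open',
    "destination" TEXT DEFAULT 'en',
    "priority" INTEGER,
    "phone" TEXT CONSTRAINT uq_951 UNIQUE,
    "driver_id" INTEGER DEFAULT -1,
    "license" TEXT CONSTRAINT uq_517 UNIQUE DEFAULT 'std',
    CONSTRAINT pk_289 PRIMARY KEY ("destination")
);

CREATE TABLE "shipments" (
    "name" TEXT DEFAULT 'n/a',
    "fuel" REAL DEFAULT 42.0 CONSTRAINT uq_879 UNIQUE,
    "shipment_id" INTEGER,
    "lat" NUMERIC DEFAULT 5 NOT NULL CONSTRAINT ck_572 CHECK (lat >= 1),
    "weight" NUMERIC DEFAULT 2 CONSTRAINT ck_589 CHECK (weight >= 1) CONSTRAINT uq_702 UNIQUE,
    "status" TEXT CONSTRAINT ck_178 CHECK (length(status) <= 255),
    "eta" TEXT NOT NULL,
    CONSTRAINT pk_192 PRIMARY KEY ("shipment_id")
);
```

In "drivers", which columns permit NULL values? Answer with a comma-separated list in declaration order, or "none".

- lon: UNIQUE does not imply NOT NULL → nullable.
- tracking_no: CHECK does not forbid NULL (a CHECK constraint passes when its expression is NULL) → nullable.
- status: DEFAULT only fills an omitted column; an explicit NULL is still allowed → nullable.
- destination: part of the PRIMARY KEY, which implies NOT NULL → not nullable.
- priority: no NOT NULL constraint applies → nullable.
- phone: UNIQUE does not imply NOT NULL → nullable.
- driver_id: DEFAULT only fills an omitted column; an explicit NULL is still allowed → nullable.
- license: UNIQUE does not imply NOT NULL → nullable.

lon, tracking_no, status, priority, phone, driver_id, license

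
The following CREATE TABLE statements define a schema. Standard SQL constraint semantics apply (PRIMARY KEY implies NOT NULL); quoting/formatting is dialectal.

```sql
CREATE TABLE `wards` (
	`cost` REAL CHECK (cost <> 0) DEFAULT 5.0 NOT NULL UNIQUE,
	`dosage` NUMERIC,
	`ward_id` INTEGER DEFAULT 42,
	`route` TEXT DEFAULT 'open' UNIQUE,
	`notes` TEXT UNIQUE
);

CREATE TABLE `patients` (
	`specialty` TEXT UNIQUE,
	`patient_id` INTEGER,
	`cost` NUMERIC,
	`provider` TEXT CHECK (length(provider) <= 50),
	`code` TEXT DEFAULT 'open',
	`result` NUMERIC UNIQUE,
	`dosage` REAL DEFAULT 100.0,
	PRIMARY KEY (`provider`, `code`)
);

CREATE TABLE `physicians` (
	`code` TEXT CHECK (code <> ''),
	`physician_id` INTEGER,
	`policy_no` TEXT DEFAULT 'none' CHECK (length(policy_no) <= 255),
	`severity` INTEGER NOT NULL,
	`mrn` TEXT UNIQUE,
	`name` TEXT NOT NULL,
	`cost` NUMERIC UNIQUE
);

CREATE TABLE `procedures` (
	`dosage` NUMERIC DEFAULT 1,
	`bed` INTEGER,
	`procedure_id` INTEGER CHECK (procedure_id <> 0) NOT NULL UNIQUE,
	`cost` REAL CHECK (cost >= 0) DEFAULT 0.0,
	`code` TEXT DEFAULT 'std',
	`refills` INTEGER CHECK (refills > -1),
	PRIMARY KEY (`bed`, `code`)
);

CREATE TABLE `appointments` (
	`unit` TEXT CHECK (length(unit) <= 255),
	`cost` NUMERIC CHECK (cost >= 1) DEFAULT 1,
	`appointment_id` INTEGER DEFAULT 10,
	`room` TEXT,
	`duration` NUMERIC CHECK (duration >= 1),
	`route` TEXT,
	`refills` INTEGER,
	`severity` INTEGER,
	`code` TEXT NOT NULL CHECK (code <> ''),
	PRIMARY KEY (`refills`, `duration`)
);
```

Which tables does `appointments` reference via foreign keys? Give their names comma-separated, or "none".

No column in appointments has a REFERENCES clause.

none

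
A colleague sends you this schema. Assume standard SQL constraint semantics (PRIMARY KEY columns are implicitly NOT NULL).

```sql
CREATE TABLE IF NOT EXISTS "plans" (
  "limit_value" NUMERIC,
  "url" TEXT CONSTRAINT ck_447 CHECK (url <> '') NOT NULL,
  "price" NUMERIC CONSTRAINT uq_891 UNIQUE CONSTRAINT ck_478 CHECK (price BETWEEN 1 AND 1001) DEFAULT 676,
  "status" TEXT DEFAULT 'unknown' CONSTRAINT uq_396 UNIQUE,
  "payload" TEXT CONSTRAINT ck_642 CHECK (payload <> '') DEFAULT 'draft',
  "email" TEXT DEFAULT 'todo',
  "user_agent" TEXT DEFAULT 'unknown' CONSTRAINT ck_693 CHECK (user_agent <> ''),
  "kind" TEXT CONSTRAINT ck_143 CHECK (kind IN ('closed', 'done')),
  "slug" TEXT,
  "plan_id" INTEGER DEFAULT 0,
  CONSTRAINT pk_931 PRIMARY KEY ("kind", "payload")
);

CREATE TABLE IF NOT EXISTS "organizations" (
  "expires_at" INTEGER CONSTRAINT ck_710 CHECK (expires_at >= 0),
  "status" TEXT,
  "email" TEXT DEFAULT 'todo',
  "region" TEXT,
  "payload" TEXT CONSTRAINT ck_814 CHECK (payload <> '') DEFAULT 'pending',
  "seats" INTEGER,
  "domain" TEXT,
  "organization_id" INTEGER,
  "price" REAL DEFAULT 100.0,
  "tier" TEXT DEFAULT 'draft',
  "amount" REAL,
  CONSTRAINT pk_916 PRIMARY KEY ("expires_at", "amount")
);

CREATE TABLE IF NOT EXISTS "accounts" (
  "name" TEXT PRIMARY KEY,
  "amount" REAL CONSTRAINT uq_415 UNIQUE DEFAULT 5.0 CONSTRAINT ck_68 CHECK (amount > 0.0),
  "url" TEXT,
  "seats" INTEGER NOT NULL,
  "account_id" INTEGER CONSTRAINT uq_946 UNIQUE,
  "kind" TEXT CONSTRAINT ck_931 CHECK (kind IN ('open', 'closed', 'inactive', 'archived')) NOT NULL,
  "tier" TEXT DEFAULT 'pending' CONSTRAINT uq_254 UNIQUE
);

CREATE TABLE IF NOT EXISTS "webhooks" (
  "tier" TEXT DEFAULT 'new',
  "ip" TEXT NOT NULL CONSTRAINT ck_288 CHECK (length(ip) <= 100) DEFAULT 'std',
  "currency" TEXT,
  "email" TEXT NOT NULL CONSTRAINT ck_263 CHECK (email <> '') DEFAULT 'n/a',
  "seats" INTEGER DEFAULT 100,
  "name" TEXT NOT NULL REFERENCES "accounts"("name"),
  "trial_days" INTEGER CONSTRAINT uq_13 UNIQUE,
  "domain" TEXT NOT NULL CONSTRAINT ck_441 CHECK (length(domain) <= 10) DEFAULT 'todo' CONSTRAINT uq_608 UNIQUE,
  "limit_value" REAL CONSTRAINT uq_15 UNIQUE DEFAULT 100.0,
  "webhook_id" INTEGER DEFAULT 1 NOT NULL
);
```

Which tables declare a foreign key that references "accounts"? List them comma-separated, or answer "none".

- webhooks.name references accounts(name).

webhooks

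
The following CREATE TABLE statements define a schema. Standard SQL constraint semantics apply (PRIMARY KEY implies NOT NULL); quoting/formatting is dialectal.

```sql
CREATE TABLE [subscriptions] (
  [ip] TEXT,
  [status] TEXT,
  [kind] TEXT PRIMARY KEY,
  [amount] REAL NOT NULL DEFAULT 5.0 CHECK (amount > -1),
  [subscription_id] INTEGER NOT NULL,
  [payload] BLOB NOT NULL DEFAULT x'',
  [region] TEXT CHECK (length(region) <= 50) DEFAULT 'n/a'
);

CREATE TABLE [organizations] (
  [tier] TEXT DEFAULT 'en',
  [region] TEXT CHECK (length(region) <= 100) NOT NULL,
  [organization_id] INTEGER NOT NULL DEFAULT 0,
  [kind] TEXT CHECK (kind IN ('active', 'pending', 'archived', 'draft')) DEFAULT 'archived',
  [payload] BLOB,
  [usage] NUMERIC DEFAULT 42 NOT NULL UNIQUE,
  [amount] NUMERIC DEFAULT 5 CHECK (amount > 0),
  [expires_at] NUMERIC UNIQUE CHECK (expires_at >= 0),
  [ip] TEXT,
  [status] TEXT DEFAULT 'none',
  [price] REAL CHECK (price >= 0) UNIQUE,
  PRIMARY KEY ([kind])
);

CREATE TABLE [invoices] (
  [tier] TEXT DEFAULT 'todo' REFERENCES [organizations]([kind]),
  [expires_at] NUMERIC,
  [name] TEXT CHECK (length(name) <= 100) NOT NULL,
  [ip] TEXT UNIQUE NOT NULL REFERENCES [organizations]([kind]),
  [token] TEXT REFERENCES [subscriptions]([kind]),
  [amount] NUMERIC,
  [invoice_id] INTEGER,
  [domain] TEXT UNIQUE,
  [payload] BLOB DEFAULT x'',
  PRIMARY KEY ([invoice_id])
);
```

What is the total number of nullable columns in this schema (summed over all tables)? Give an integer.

16

subscriptions: 3 nullable (ip, status, region — PK (kind) and explicit NOT NULL columns excluded).
organizations: 7 nullable (tier, payload, amount, expires_at, ip, status, price — PK (kind) and explicit NOT NULL columns excluded).
invoices: 6 nullable (tier, expires_at, token, amount, domain, payload — PK (invoice_id) and explicit NOT NULL columns excluded).
Total: 3 + 7 + 6 = 16.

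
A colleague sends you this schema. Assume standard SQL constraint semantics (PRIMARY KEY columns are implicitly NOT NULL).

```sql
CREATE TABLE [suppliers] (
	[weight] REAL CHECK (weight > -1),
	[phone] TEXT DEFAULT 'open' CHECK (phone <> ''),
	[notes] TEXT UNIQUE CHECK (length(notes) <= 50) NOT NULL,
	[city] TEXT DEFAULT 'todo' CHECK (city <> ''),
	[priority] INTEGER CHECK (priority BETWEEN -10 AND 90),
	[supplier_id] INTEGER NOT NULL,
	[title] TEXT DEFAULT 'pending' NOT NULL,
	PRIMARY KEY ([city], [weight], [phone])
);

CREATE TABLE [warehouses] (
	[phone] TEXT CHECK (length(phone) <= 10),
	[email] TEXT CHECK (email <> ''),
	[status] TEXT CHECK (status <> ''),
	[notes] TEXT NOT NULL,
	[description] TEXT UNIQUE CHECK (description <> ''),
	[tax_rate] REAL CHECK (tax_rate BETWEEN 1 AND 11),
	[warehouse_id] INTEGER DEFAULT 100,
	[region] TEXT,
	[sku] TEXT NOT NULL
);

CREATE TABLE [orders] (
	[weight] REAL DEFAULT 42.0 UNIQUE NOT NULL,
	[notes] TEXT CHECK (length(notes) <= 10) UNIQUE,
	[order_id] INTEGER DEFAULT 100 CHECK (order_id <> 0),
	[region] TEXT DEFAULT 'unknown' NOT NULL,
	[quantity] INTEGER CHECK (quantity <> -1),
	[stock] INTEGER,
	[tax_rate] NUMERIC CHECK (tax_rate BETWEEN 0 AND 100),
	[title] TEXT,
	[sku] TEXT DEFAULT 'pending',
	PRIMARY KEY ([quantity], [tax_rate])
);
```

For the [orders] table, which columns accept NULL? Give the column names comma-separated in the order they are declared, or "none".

notes, order_id, stock, title, sku

- weight: declared NOT NULL → not nullable.
- notes: CHECK does not forbid NULL (a CHECK constraint passes when its expression is NULL) → nullable.
- order_id: CHECK does not forbid NULL (a CHECK constraint passes when its expression is NULL) → nullable.
- region: declared NOT NULL → not nullable.
- quantity: part of the PRIMARY KEY, which implies NOT NULL → not nullable.
- stock: no NOT NULL constraint applies → nullable.
- tax_rate: part of the PRIMARY KEY, which implies NOT NULL → not nullable.
- title: no NOT NULL constraint applies → nullable.
- sku: DEFAULT only fills an omitted column; an explicit NULL is still allowed → nullable.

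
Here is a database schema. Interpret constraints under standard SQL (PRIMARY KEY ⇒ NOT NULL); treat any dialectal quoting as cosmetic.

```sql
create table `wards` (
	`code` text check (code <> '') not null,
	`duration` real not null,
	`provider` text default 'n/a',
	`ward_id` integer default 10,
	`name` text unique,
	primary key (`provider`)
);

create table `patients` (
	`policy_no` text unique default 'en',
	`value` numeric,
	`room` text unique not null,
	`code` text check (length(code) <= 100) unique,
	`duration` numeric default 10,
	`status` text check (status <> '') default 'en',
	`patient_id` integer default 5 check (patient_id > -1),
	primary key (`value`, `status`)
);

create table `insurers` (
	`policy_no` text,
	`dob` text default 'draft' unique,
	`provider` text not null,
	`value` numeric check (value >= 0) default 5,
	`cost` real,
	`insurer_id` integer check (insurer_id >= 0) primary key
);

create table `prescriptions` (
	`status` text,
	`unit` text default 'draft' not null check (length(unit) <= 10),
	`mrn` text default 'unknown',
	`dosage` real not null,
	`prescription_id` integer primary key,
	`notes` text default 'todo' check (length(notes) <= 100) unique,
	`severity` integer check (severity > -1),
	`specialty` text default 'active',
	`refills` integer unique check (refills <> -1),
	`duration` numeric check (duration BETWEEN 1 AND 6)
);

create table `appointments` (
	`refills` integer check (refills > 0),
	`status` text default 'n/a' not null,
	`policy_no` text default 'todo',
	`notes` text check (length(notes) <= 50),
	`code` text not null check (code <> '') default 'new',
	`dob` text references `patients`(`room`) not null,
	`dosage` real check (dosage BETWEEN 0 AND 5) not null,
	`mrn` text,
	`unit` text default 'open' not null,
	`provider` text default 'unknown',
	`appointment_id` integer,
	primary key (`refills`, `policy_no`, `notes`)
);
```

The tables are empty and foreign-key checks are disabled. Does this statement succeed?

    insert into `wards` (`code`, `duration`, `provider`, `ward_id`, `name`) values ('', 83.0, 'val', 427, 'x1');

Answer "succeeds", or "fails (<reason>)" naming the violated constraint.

fails (CHECK on code)

The value '' for code violates CHECK (code <> '').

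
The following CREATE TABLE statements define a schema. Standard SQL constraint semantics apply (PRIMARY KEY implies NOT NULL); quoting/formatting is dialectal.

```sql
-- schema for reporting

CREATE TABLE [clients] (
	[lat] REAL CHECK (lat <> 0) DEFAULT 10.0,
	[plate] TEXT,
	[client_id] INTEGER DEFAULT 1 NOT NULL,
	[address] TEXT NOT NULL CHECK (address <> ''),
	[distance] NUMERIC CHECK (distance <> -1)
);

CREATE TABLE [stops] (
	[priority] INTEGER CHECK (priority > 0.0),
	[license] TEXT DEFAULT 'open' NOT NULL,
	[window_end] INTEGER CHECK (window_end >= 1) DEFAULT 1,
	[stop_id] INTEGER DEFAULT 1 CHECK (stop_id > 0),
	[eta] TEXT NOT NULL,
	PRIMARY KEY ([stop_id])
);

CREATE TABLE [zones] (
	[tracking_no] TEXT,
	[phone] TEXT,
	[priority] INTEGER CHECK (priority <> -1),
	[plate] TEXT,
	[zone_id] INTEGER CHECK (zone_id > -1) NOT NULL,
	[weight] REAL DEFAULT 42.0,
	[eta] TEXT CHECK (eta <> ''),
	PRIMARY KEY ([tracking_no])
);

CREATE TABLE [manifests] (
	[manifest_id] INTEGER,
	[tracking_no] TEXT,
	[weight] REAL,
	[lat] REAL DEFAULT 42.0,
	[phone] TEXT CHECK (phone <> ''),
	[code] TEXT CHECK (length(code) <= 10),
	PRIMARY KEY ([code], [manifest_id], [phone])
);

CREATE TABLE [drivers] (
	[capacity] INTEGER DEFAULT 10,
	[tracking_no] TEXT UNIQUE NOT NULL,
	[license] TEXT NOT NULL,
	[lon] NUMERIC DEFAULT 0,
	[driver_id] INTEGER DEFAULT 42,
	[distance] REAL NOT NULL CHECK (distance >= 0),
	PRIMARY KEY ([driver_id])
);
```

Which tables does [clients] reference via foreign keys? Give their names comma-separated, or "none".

No column in clients has a REFERENCES clause.

none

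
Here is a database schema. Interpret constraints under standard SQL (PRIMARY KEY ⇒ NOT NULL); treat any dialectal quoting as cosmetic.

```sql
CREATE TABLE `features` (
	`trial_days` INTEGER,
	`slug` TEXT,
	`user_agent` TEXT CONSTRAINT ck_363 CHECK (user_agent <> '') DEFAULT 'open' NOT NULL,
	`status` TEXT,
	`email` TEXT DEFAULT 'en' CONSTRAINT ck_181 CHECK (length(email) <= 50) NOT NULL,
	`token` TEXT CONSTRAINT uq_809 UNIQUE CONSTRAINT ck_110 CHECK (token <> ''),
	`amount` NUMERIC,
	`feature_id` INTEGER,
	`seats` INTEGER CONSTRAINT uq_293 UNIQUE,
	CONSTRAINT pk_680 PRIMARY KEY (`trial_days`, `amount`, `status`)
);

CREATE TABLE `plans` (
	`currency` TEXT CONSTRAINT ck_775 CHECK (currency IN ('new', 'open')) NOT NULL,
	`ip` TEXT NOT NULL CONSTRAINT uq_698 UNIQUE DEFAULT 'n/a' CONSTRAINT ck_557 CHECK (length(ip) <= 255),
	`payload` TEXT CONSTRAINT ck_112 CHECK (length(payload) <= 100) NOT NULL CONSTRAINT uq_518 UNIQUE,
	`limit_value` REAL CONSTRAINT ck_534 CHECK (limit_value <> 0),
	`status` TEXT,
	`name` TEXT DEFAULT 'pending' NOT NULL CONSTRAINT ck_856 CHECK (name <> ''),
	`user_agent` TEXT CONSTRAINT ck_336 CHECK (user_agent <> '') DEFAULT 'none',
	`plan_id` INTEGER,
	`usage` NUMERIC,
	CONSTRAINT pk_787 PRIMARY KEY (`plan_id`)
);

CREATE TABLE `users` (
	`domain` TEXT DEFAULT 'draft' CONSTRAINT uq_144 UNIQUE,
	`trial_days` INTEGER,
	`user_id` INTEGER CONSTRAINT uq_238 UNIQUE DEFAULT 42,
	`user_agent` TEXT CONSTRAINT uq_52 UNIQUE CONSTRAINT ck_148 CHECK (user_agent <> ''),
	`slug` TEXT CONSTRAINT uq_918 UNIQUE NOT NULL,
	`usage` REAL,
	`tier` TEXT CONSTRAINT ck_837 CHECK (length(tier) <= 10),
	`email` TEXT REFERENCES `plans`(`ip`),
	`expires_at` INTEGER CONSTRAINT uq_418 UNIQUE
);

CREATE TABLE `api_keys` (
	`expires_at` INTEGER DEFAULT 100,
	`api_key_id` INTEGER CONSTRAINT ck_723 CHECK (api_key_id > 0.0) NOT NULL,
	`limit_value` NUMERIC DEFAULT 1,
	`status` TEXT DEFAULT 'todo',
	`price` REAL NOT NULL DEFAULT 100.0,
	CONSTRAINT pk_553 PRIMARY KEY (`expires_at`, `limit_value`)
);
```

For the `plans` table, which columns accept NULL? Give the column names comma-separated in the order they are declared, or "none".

- currency: declared NOT NULL → not nullable.
- ip: declared NOT NULL → not nullable.
- payload: declared NOT NULL → not nullable.
- limit_value: CHECK does not forbid NULL (a CHECK constraint passes when its expression is NULL) → nullable.
- status: no NOT NULL constraint applies → nullable.
- name: declared NOT NULL → not nullable.
- user_agent: CHECK does not forbid NULL (a CHECK constraint passes when its expression is NULL) → nullable.
- plan_id: part of the PRIMARY KEY, which implies NOT NULL → not nullable.
- usage: no NOT NULL constraint applies → nullable.

limit_value, status, user_agent, usage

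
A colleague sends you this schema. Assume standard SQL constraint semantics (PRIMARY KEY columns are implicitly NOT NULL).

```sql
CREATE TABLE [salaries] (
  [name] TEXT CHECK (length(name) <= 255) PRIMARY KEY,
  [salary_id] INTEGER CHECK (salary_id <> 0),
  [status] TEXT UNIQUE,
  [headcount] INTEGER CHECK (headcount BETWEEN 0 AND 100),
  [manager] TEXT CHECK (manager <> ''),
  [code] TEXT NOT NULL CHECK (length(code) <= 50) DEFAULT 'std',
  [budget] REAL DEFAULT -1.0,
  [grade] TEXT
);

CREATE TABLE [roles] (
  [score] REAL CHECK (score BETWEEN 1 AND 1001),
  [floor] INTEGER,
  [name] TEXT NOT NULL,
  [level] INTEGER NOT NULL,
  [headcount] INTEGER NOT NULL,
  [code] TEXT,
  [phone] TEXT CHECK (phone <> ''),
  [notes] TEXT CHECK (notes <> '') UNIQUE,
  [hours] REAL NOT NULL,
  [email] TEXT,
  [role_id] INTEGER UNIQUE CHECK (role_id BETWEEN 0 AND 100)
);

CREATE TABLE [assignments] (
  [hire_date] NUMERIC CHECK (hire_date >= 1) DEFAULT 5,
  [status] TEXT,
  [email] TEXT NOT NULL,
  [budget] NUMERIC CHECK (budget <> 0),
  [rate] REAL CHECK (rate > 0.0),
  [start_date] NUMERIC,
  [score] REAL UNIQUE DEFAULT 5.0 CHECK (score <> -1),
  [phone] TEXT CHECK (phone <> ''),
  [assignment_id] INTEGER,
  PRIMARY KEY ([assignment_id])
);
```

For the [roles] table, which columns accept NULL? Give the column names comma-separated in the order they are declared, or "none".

- score: CHECK does not forbid NULL (a CHECK constraint passes when its expression is NULL) → nullable.
- floor: no NOT NULL constraint applies → nullable.
- name: declared NOT NULL → not nullable.
- level: declared NOT NULL → not nullable.
- headcount: declared NOT NULL → not nullable.
- code: no NOT NULL constraint applies → nullable.
- phone: CHECK does not forbid NULL (a CHECK constraint passes when its expression is NULL) → nullable.
- notes: CHECK does not forbid NULL (a CHECK constraint passes when its expression is NULL) → nullable.
- hours: declared NOT NULL → not nullable.
- email: no NOT NULL constraint applies → nullable.
- role_id: CHECK does not forbid NULL (a CHECK constraint passes when its expression is NULL) → nullable.

score, floor, code, phone, notes, email, role_id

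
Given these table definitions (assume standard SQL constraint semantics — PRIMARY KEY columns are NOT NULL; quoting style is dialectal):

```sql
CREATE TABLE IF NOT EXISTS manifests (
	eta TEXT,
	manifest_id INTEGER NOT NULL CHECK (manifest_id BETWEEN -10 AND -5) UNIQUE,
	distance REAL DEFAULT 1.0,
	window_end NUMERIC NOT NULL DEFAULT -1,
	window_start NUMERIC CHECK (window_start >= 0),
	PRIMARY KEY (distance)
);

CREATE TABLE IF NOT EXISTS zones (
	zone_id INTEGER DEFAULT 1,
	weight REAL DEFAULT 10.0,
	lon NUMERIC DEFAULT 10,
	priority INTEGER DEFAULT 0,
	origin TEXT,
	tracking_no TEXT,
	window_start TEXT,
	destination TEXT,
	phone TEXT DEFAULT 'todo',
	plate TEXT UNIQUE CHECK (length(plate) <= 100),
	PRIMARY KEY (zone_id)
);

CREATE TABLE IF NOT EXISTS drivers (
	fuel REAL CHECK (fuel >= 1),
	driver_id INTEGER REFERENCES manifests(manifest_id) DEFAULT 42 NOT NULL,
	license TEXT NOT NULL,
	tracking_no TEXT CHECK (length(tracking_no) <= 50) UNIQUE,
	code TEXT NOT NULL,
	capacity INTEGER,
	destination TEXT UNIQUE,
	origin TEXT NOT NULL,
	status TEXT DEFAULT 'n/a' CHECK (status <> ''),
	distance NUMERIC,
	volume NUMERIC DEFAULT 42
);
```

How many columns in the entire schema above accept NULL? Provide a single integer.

18

manifests: 2 nullable (eta, window_start — PK (distance) and explicit NOT NULL columns excluded).
zones: 9 nullable (weight, lon, priority, origin, tracking_no, window_start, destination, phone, plate — PK (zone_id) and explicit NOT NULL columns excluded).
drivers: 7 nullable (fuel, tracking_no, capacity, destination, status, distance, volume — PK none and explicit NOT NULL columns excluded).
Total: 2 + 9 + 7 = 18.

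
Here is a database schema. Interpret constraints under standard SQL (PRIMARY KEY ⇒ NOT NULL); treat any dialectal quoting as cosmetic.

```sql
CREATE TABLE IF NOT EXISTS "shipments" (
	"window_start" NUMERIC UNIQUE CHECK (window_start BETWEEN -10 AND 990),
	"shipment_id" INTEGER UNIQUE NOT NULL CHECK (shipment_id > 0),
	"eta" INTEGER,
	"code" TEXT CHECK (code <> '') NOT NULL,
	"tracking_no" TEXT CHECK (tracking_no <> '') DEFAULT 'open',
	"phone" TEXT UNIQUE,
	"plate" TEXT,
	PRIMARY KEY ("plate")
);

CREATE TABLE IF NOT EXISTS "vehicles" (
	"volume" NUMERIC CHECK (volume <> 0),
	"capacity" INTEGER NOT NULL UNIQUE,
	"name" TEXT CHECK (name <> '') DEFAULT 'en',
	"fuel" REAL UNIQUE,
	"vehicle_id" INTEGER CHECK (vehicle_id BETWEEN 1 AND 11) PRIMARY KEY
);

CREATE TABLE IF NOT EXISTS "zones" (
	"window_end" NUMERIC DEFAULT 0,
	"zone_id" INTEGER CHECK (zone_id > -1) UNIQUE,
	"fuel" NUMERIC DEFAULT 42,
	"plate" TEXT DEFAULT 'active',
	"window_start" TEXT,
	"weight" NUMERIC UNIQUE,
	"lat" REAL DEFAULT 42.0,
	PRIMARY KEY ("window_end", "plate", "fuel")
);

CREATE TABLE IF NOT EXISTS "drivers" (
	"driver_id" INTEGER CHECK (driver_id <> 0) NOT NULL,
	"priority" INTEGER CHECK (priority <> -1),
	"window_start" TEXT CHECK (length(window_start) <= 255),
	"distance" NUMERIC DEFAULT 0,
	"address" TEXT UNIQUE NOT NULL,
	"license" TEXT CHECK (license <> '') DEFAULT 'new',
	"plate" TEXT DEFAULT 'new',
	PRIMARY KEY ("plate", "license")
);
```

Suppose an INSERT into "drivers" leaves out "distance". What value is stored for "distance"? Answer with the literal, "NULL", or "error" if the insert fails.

distance has an explicit DEFAULT 0.
When the column is omitted from an INSERT, that default is used.

0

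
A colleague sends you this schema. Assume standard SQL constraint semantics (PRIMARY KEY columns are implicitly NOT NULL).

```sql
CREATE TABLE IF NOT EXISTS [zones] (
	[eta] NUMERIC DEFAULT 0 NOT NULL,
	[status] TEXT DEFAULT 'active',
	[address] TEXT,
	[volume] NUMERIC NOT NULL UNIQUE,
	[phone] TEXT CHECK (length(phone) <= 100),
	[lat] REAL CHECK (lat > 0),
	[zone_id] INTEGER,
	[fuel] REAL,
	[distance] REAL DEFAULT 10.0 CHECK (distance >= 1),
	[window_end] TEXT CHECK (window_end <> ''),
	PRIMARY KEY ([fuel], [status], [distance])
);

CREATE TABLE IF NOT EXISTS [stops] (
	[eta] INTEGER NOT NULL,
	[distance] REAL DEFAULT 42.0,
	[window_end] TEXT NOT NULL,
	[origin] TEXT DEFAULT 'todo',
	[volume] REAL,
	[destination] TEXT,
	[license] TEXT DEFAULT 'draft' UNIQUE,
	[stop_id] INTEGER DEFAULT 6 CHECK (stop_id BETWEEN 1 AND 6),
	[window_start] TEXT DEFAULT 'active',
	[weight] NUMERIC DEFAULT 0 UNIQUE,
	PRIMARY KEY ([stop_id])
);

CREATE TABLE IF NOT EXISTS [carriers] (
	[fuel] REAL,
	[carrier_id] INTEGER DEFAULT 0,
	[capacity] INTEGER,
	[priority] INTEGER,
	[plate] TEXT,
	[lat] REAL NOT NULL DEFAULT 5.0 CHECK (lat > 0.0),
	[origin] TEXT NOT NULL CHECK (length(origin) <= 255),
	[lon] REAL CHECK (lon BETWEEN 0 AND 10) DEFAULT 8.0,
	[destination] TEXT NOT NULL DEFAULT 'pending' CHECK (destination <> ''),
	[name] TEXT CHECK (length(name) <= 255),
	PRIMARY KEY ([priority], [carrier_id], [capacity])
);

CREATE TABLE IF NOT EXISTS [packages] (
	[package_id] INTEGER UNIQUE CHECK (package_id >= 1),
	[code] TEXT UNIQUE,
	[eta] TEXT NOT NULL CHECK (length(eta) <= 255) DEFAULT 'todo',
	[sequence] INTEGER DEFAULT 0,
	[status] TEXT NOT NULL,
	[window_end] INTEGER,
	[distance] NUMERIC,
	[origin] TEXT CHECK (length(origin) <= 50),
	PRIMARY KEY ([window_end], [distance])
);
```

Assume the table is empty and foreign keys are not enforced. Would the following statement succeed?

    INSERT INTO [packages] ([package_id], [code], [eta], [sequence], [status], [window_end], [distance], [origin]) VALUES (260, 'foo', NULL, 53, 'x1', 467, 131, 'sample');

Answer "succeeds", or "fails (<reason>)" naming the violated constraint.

eta is explicitly set to NULL, but eta is declared NOT NULL.

fails (NOT NULL on eta)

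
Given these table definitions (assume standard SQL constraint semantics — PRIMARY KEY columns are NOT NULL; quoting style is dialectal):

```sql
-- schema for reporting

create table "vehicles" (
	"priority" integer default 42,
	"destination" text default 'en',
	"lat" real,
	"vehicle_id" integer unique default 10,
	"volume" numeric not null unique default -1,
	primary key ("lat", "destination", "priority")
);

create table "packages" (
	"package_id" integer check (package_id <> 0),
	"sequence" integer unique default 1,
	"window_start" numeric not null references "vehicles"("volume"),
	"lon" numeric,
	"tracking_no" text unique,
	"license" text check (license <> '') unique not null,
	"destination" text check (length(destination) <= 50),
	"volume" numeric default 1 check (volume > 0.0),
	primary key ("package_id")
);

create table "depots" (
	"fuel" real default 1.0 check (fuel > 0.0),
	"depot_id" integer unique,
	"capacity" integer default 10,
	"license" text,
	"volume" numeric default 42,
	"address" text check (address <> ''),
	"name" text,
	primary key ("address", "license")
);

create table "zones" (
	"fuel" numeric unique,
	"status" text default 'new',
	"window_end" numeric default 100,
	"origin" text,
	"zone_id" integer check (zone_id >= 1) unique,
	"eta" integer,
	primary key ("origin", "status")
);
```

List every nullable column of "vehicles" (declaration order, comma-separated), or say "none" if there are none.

- priority: part of the PRIMARY KEY, which implies NOT NULL → not nullable.
- destination: part of the PRIMARY KEY, which implies NOT NULL → not nullable.
- lat: part of the PRIMARY KEY, which implies NOT NULL → not nullable.
- vehicle_id: UNIQUE does not imply NOT NULL → nullable.
- volume: declared NOT NULL → not nullable.

vehicle_id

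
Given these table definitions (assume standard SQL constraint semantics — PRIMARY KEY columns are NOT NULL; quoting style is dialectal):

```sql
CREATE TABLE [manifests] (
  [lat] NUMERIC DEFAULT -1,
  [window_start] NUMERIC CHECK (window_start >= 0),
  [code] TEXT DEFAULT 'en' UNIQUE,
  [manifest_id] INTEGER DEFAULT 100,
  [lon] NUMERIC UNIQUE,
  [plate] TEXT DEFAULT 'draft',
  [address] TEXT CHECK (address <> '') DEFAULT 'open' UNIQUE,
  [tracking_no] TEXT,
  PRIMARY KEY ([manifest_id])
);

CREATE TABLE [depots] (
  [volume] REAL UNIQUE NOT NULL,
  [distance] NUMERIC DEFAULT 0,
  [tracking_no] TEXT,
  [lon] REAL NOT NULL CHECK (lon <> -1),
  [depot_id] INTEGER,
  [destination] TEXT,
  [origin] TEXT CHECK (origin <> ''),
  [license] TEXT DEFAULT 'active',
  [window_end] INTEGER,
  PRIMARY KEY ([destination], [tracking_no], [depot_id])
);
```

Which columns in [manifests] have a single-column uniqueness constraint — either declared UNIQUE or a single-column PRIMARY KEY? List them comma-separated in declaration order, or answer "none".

code, manifest_id, lon, address

- lat: no UNIQUE or single-column PK constraint.
- window_start: no UNIQUE or single-column PK constraint.
- code: declared UNIQUE → unique.
- manifest_id: single-column PRIMARY KEY → unique.
- lon: declared UNIQUE → unique.
- plate: no UNIQUE or single-column PK constraint.
- address: declared UNIQUE → unique.
- tracking_no: no UNIQUE or single-column PK constraint.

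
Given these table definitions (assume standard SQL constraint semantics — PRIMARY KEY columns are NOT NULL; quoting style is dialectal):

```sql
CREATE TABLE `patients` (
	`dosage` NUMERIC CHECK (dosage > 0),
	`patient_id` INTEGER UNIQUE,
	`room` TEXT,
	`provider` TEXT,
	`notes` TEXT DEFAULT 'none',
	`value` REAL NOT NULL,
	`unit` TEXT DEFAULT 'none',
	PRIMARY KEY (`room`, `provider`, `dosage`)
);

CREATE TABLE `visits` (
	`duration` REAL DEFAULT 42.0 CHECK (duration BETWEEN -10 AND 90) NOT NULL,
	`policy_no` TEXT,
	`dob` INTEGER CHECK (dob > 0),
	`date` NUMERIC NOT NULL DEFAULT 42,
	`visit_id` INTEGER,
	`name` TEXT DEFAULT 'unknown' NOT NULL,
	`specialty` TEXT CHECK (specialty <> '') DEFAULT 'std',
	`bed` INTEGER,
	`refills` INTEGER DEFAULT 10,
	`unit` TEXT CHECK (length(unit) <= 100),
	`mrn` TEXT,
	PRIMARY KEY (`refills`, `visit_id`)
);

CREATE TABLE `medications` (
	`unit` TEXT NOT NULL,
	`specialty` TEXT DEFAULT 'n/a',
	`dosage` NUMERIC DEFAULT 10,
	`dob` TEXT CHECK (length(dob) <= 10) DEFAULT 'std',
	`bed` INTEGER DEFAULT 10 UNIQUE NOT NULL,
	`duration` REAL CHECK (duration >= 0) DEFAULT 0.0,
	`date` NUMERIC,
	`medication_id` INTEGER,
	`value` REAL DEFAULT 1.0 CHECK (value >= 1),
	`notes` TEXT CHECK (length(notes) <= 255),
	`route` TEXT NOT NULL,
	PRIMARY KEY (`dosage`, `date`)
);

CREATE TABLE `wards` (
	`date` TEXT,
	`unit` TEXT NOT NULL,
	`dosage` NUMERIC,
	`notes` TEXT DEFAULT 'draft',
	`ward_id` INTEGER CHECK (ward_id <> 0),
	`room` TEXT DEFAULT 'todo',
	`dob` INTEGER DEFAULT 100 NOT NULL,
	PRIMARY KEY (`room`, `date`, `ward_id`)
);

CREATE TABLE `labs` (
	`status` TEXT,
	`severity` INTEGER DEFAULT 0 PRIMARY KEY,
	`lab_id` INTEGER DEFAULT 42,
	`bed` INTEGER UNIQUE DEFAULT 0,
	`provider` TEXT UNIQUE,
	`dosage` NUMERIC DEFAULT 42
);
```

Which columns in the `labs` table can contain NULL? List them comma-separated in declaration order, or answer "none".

- status: no NOT NULL constraint applies → nullable.
- severity: part of the PRIMARY KEY, which implies NOT NULL → not nullable.
- lab_id: DEFAULT only fills an omitted column; an explicit NULL is still allowed → nullable.
- bed: UNIQUE does not imply NOT NULL → nullable.
- provider: UNIQUE does not imply NOT NULL → nullable.
- dosage: DEFAULT only fills an omitted column; an explicit NULL is still allowed → nullable.

status, lab_id, bed, provider, dosage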